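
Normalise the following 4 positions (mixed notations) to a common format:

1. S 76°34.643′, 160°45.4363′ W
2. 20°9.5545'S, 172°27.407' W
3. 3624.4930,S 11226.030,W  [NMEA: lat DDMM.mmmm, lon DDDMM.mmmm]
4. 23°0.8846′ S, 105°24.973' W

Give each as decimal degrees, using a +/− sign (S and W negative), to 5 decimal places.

Point 1:
  Latitude: 76 + 34.643/60 = 76.577383
  hemisphere S, so the sign is −
  λ: 45.4363′ = 0.757272°; total 160.757272
  hemisphere W, so the sign is −
Point 2:
  φ: 20 + 9.5545/60 = 20.159242
  S → negative
  Lon: 27.407′ = 0.456783°; total 172.456783
  W ⇒ negate
Point 3:
  Latitude: degrees = first 2 digits = 36, minutes = 24.493; 36 + 24.493/60 = 36.408217
  S ⇒ negate
  λ: degrees = first 3 digits = 112, minutes = 26.03; 112 + 26.03/60 = 112.433833
  W ⇒ negate
Point 4:
  Latitude: 0.8846′ = 0.014743°; total 23.014743
  S → negative
  λ: 24.973′ = 0.416217°; total 105.416217
  hemisphere W, so the sign is −

1. -76.57738, -160.75727
2. -20.15924, -172.45678
3. -36.40822, -112.43383
4. -23.01474, -105.41622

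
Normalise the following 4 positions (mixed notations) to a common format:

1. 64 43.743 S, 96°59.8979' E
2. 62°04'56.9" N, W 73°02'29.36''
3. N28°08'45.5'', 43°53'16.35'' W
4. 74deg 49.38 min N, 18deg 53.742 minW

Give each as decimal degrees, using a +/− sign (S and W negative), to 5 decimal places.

Point 1:
  Lat: 64 + 43.743/60 = 64.729050
  hemisphere S, so the sign is −
  Longitude: 59.8979′ = 0.998298°; total 96.998298
  E ⇒ keep positive
Point 2:
  φ: 62 + 4/60 + 56.9/3600 = 62.082472
  N ⇒ keep positive
  Longitude: 2′ + 29.36″ = 2.48933′; 73 + 2.48933/60 = 73.041489
  hemisphere W, so the sign is −
Point 3:
  Lat: 8′ + 45.5″ = 8.75833′; 28 + 8.75833/60 = 28.145972
  N → positive
  Lon: 43 + 53/60 + 16.35/3600 = 43.887875
  W → negative
Point 4:
  φ: 49.38′ = 0.823000°; total 74.823000
  N ⇒ keep positive
  Longitude: 53.742′ = 0.895700°; total 18.895700
  W → negative

1. -64.72905, 96.99830
2. 62.08247, -73.04149
3. 28.14597, -43.88788
4. 74.82300, -18.89570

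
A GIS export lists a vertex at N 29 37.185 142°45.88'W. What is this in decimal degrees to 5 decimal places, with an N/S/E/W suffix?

29.61975° N, 142.76467° W

φ: 29 + 37.185/60 = 29.619750
Lon: 142 + 45.88/60 = 142.764667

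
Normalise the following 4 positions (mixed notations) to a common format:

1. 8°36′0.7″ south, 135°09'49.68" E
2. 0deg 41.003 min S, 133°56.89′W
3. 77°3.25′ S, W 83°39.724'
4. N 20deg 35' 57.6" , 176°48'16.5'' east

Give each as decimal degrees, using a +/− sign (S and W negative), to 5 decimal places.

Point 1:
  Latitude: 36′ + 0.7″ = 36.01167′; 8 + 36.01167/60 = 8.600194
  S → negative
  λ: 9′ + 49.68″ = 9.82800′; 135 + 9.82800/60 = 135.163800
  E → positive
Point 2:
  Latitude: 41.003′ = 0.683383°; total 0.683383
  hemisphere S, so the sign is −
  λ: 56.89′ = 0.948167°; total 133.948167
  hemisphere W, so the sign is −
Point 3:
  φ: 3.25′ = 0.054167°; total 77.054167
  S ⇒ negate
  λ: 83 + 39.724/60 = 83.662067
  W ⇒ negate
Point 4:
  φ: 20° + 35/60 + 57.6/3600 = 20 + 0.583333 + 0.016000 = 20.599333
  N ⇒ keep positive
  Longitude: 176 + 48/60 + 16.5/3600 = 176.804583
  E ⇒ keep positive

1. -8.60019, 135.16380
2. -0.68338, -133.94817
3. -77.05417, -83.66207
4. 20.59933, 176.80458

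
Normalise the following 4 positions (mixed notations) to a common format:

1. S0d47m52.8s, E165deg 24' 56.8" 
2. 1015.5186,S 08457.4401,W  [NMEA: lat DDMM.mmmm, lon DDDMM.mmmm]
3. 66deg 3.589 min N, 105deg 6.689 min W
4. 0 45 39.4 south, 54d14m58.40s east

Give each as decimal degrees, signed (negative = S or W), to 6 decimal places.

1. -0.798000, 165.415778
2. -10.258643, -84.957335
3. 66.059817, -105.111483
4. -0.760944, 54.249556

Point 1:
  Lat: 0 + 47/60 + 52.8/3600 = 0.7980000
  hemisphere S, so the sign is −
  Lon: 165 + 24/60 + 56.8/3600 = 165.4157778
  E ⇒ keep positive
Point 2:
  Latitude: split at 2 digits → 10° and 15.5186′; 10 + 15.5186/60 = 10.2586433
  S → negative
  Longitude: degrees = first 3 digits = 84, minutes = 57.4401; 84 + 57.4401/60 = 84.9573350
  hemisphere W, so the sign is −
Point 3:
  Latitude: 66 + 3.589/60 = 66.0598167
  N → positive
  Longitude: 105 + 6.689/60 = 105.1114833
  W → negative
Point 4:
  Latitude: 0° + 45/60 + 39.4/3600 = 0 + 0.750000 + 0.010944 = 0.7609444
  S ⇒ negate
  Longitude: 14′ + 58.4″ = 14.97333′; 54 + 14.97333/60 = 54.2495556
  E ⇒ keep positive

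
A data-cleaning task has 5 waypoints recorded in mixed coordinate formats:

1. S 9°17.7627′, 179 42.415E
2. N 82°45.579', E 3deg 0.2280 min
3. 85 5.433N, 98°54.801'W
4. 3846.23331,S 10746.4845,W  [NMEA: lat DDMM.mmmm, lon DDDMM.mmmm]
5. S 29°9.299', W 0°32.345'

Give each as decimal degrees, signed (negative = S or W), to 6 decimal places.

1. -9.296045, 179.706917
2. 82.759650, 3.003800
3. 85.090550, -98.913350
4. -38.770555, -107.774742
5. -29.154983, -0.539083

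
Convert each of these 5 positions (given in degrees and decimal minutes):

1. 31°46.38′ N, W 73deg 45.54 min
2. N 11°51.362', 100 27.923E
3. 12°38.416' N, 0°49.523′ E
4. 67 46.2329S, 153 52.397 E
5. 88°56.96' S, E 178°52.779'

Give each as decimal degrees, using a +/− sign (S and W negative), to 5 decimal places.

Point 1:
  Lat: 46.38′ = 0.773000°; total 31.773000
  N ⇒ keep positive
  Lon: 45.54′ = 0.759000°; total 73.759000
  hemisphere W, so the sign is −
Point 2:
  φ: 51.362′ = 0.856033°; total 11.856033
  N ⇒ keep positive
  Lon: 27.923′ = 0.465383°; total 100.465383
  E ⇒ keep positive
Point 3:
  φ: 38.416′ = 0.640267°; total 12.640267
  N ⇒ keep positive
  λ: 0 + 49.523/60 = 0.825383
  E → positive
Point 4:
  φ: 46.2329′ = 0.770548°; total 67.770548
  S ⇒ negate
  λ: 52.397′ = 0.873283°; total 153.873283
  E ⇒ keep positive
Point 5:
  φ: 88 + 56.96/60 = 88.949333
  S ⇒ negate
  Longitude: 178 + 52.779/60 = 178.879650
  E ⇒ keep positive

1. 31.77300, -73.75900
2. 11.85603, 100.46538
3. 12.64027, 0.82538
4. -67.77055, 153.87328
5. -88.94933, 178.87965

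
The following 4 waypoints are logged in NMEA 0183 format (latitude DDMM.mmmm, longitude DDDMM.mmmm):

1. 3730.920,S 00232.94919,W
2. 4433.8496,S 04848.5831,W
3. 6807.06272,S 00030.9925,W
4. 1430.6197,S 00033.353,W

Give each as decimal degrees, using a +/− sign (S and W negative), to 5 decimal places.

1. -37.51533, -2.54915
2. -44.56416, -48.80972
3. -68.11771, -0.51654
4. -14.51033, -0.55588

Point 1:
  Latitude: split at 2 digits → 37° and 30.92′; 37 + 30.92/60 = 37.515333
  hemisphere S, so the sign is −
  λ: degrees = first 3 digits = 2, minutes = 32.94919; 2 + 32.94919/60 = 2.549153
  hemisphere W, so the sign is −
Point 2:
  Latitude: degrees = first 2 digits = 44, minutes = 33.8496; 44 + 33.8496/60 = 44.564160
  hemisphere S, so the sign is −
  λ: split at 3 digits → 048° and 48.5831′; 48 + 48.5831/60 = 48.809718
  W → negative
Point 3:
  Latitude: degrees = first 2 digits = 68, minutes = 7.06272; 68 + 7.06272/60 = 68.117712
  S → negative
  Longitude: degrees = first 3 digits = 0, minutes = 30.9925; 0 + 30.9925/60 = 0.516542
  hemisphere W, so the sign is −
Point 4:
  Lat: split at 2 digits → 14° and 30.6197′; 14 + 30.6197/60 = 14.510328
  S → negative
  Longitude: degrees = first 3 digits = 0, minutes = 33.353; 0 + 33.353/60 = 0.555883
  hemisphere W, so the sign is −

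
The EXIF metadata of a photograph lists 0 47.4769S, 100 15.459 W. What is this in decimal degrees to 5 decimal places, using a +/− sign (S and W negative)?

Lat: 47.4769′ = 0.791282°; total 0.791282
S → negative
Lon: 100 + 15.459/60 = 100.257650
W ⇒ negate

-0.79128, -100.25765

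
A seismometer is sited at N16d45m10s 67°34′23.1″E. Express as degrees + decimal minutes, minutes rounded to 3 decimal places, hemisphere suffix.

16° 45.167′ N, 67° 34.385′ E

Lat: seconds/60 = 0.16667; minutes = 45 + 0.16667 = 45.16667
Longitude: 34 + 23.1/60 = 34.38500′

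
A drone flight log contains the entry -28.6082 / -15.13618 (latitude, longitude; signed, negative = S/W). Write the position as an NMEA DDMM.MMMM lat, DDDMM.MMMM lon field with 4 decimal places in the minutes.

Latitude is negative → S; |value| = 28.608200
Lat: minutes = (28.608200 − 28) × 60 = 36.492000
Longitude is negative → W; |value| = 15.136180
Longitude: minutes = (15.136180 − 15) × 60 = 8.170800

2836.4920,S / 01508.1708,W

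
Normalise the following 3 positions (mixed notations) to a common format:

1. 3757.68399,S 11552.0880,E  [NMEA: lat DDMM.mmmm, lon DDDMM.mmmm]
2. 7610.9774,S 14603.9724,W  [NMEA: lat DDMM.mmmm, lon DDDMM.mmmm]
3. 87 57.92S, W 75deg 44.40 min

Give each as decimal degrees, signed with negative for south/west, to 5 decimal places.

Point 1:
  φ: degrees = first 2 digits = 37, minutes = 57.68399; 37 + 57.68399/60 = 37.961400
  S ⇒ negate
  λ: split at 3 digits → 115° and 52.088′; 115 + 52.088/60 = 115.868133
  E ⇒ keep positive
Point 2:
  Lat: split at 2 digits → 76° and 10.9774′; 76 + 10.9774/60 = 76.182957
  S ⇒ negate
  Lon: degrees = first 3 digits = 146, minutes = 3.9724; 146 + 3.9724/60 = 146.066207
  W → negative
Point 3:
  Lat: 87 + 57.92/60 = 87.965333
  S ⇒ negate
  Longitude: 75 + 44.4/60 = 75.740000
  W ⇒ negate

1. -37.96140, 115.86813
2. -76.18296, -146.06621
3. -87.96533, -75.74000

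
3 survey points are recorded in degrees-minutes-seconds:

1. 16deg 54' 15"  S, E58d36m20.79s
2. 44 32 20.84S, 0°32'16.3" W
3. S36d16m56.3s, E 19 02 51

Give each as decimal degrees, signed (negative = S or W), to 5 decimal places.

1. -16.90417, 58.60578
2. -44.53912, -0.53786
3. -36.28231, 19.04750

Point 1:
  φ: 54′ + 15″ = 54.25000′; 16 + 54.25000/60 = 16.904167
  S ⇒ negate
  Lon: 36′ + 20.79″ = 36.34650′; 58 + 36.34650/60 = 58.605775
  E ⇒ keep positive
Point 2:
  Lat: 44 + 32/60 + 20.84/3600 = 44.539122
  hemisphere S, so the sign is −
  Longitude: 0 + 32/60 + 16.3/3600 = 0.537861
  hemisphere W, so the sign is −
Point 3:
  Lat: 16′ + 56.3″ = 16.93833′; 36 + 16.93833/60 = 36.282306
  hemisphere S, so the sign is −
  Lon: 2′ + 51″ = 2.85000′; 19 + 2.85000/60 = 19.047500
  E ⇒ keep positive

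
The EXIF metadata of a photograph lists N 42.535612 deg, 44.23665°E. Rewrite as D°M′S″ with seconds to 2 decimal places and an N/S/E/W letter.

Latitude: 0.535612 × 60 = 32.13672′ → 32′, remainder × 60 = 8.2032″
Longitude: 0.236650 × 60 = 14.19900′ → 14′, remainder × 60 = 11.9400″

42°32′8.20″ N, 44°14′11.94″ E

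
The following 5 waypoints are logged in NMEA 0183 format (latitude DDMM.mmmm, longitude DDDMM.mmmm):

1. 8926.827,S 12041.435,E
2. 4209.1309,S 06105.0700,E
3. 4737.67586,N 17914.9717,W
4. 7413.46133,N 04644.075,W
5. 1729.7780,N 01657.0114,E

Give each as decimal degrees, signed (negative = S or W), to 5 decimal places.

Point 1:
  φ: split at 2 digits → 89° and 26.827′; 89 + 26.827/60 = 89.447117
  hemisphere S, so the sign is −
  Longitude: degrees = first 3 digits = 120, minutes = 41.435; 120 + 41.435/60 = 120.690583
  E → positive
Point 2:
  Lat: split at 2 digits → 42° and 9.1309′; 42 + 9.1309/60 = 42.152182
  hemisphere S, so the sign is −
  λ: degrees = first 3 digits = 61, minutes = 5.07; 61 + 5.07/60 = 61.084500
  E → positive
Point 3:
  Lat: degrees = first 2 digits = 47, minutes = 37.67586; 47 + 37.67586/60 = 47.627931
  N → positive
  Longitude: degrees = first 3 digits = 179, minutes = 14.9717; 179 + 14.9717/60 = 179.249528
  W ⇒ negate
Point 4:
  φ: split at 2 digits → 74° and 13.46133′; 74 + 13.46133/60 = 74.224356
  N → positive
  λ: split at 3 digits → 046° and 44.075′; 46 + 44.075/60 = 46.734583
  hemisphere W, so the sign is −
Point 5:
  Lat: split at 2 digits → 17° and 29.778′; 17 + 29.778/60 = 17.496300
  N → positive
  Longitude: degrees = first 3 digits = 16, minutes = 57.0114; 16 + 57.0114/60 = 16.950190
  E → positive

1. -89.44712, 120.69058
2. -42.15218, 61.08450
3. 47.62793, -179.24953
4. 74.22436, -46.73458
5. 17.49630, 16.95019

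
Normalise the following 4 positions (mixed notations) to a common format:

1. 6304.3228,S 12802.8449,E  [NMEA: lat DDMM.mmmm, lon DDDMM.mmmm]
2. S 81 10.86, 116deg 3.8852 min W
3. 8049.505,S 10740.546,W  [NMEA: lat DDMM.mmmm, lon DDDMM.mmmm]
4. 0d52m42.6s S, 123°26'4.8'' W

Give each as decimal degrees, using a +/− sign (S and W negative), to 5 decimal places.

Point 1:
  Latitude: degrees = first 2 digits = 63, minutes = 4.3228; 63 + 4.3228/60 = 63.072047
  S ⇒ negate
  λ: degrees = first 3 digits = 128, minutes = 2.8449; 128 + 2.8449/60 = 128.047415
  E → positive
Point 2:
  φ: 10.86′ = 0.181000°; total 81.181000
  S ⇒ negate
  λ: 3.8852′ = 0.064753°; total 116.064753
  W ⇒ negate
Point 3:
  φ: degrees = first 2 digits = 80, minutes = 49.505; 80 + 49.505/60 = 80.825083
  S → negative
  Longitude: degrees = first 3 digits = 107, minutes = 40.546; 107 + 40.546/60 = 107.675767
  W ⇒ negate
Point 4:
  φ: 52′ + 42.6″ = 52.71000′; 0 + 52.71000/60 = 0.878500
  hemisphere S, so the sign is −
  λ: 123 + 26/60 + 4.8/3600 = 123.434667
  W ⇒ negate

1. -63.07205, 128.04742
2. -81.18100, -116.06475
3. -80.82508, -107.67577
4. -0.87850, -123.43467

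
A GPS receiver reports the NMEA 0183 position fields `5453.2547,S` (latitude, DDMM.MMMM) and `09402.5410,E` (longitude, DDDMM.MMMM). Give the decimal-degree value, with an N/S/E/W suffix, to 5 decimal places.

54.88758° S, 94.04235° E

Latitude: split at 2 digits → 54° and 53.2547′; 54 + 53.2547/60 = 54.887578
λ: degrees = first 3 digits = 94, minutes = 2.541; 94 + 2.541/60 = 94.042350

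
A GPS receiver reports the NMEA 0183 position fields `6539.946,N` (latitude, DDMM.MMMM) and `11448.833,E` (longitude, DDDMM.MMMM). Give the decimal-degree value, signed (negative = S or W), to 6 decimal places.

65.665767, 114.813883

Lat: degrees = first 2 digits = 65, minutes = 39.946; 65 + 39.946/60 = 65.6657667
N ⇒ keep positive
λ: degrees = first 3 digits = 114, minutes = 48.833; 114 + 48.833/60 = 114.8138833
E → positive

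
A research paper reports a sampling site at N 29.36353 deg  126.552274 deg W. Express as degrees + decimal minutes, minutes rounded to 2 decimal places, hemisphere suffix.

29° 21.81′ N, 126° 33.14′ W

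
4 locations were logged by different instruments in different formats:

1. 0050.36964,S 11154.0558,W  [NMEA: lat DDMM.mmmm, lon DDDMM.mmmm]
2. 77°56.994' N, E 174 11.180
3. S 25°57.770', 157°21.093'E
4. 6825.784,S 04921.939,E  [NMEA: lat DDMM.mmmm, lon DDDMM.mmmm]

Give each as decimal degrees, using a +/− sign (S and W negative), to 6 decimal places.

Point 1:
  Lat: split at 2 digits → 00° and 50.36964′; 0 + 50.36964/60 = 0.8394940
  S ⇒ negate
  λ: split at 3 digits → 111° and 54.0558′; 111 + 54.0558/60 = 111.9009300
  W → negative
Point 2:
  Lat: 77 + 56.994/60 = 77.9499000
  N ⇒ keep positive
  Longitude: 174 + 11.18/60 = 174.1863333
  E → positive
Point 3:
  Latitude: 25 + 57.77/60 = 25.9628333
  hemisphere S, so the sign is −
  Longitude: 21.093′ = 0.351550°; total 157.3515500
  E → positive
Point 4:
  φ: split at 2 digits → 68° and 25.784′; 68 + 25.784/60 = 68.4297333
  S ⇒ negate
  Longitude: split at 3 digits → 049° and 21.939′; 49 + 21.939/60 = 49.3656500
  E → positive

1. -0.839494, -111.900930
2. 77.949900, 174.186333
3. -25.962833, 157.351550
4. -68.429733, 49.365650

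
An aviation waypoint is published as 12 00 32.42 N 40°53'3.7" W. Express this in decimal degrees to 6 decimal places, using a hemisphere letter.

12.009006° N, 40.884361° W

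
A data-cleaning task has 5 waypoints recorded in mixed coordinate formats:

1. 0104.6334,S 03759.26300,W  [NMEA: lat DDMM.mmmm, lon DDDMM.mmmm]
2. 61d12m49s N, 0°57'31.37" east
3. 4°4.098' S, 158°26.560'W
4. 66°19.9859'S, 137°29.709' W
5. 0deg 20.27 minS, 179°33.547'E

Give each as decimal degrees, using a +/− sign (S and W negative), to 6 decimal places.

Point 1:
  φ: split at 2 digits → 01° and 4.6334′; 1 + 4.6334/60 = 1.0772233
  S ⇒ negate
  Lon: split at 3 digits → 037° and 59.263′; 37 + 59.263/60 = 37.9877167
  hemisphere W, so the sign is −
Point 2:
  Latitude: 12′ + 49″ = 12.81667′; 61 + 12.81667/60 = 61.2136111
  N → positive
  Lon: 57′ + 31.37″ = 57.52283′; 0 + 57.52283/60 = 0.9587139
  E ⇒ keep positive
Point 3:
  φ: 4 + 4.098/60 = 4.0683000
  S ⇒ negate
  λ: 158 + 26.56/60 = 158.4426667
  hemisphere W, so the sign is −
Point 4:
  Lat: 19.9859′ = 0.333098°; total 66.3330983
  hemisphere S, so the sign is −
  Lon: 29.709′ = 0.495150°; total 137.4951500
  hemisphere W, so the sign is −
Point 5:
  Lat: 20.27′ = 0.337833°; total 0.3378333
  S ⇒ negate
  λ: 179 + 33.547/60 = 179.5591167
  E → positive

1. -1.077223, -37.987717
2. 61.213611, 0.958714
3. -4.068300, -158.442667
4. -66.333098, -137.495150
5. -0.337833, 179.559117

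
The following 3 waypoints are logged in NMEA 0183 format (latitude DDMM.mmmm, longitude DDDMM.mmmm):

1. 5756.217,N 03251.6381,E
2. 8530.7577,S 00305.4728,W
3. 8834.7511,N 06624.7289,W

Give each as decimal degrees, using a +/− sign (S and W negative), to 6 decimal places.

1. 57.936950, 32.860635
2. -85.512628, -3.091213
3. 88.579185, -66.412148

Point 1:
  Lat: degrees = first 2 digits = 57, minutes = 56.217; 57 + 56.217/60 = 57.9369500
  N ⇒ keep positive
  Longitude: split at 3 digits → 032° and 51.6381′; 32 + 51.6381/60 = 32.8606350
  E → positive
Point 2:
  φ: split at 2 digits → 85° and 30.7577′; 85 + 30.7577/60 = 85.5126283
  S → negative
  Lon: split at 3 digits → 003° and 5.4728′; 3 + 5.4728/60 = 3.0912133
  W ⇒ negate
Point 3:
  φ: split at 2 digits → 88° and 34.7511′; 88 + 34.7511/60 = 88.5791850
  N ⇒ keep positive
  λ: degrees = first 3 digits = 66, minutes = 24.7289; 66 + 24.7289/60 = 66.4121483
  hemisphere W, so the sign is −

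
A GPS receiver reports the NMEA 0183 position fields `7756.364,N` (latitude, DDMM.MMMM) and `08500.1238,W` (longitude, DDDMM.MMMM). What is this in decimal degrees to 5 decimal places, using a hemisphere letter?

Latitude: split at 2 digits → 77° and 56.364′; 77 + 56.364/60 = 77.939400
Lon: degrees = first 3 digits = 85, minutes = 0.1238; 85 + 0.1238/60 = 85.002063

77.93940° N, 85.00206° W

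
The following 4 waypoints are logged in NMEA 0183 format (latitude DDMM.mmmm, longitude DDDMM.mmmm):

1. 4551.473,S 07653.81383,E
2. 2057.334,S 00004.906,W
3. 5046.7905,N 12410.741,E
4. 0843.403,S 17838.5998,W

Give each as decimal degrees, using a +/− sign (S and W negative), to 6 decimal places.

1. -45.857883, 76.896897
2. -20.955567, -0.081767
3. 50.779842, 124.179017
4. -8.723383, -178.643330

Point 1:
  Lat: split at 2 digits → 45° and 51.473′; 45 + 51.473/60 = 45.8578833
  S → negative
  Lon: split at 3 digits → 076° and 53.81383′; 76 + 53.81383/60 = 76.8968972
  E ⇒ keep positive
Point 2:
  Lat: split at 2 digits → 20° and 57.334′; 20 + 57.334/60 = 20.9555667
  S → negative
  Lon: degrees = first 3 digits = 0, minutes = 4.906; 0 + 4.906/60 = 0.0817667
  hemisphere W, so the sign is −
Point 3:
  Lat: degrees = first 2 digits = 50, minutes = 46.7905; 50 + 46.7905/60 = 50.7798417
  N ⇒ keep positive
  λ: split at 3 digits → 124° and 10.741′; 124 + 10.741/60 = 124.1790167
  E → positive
Point 4:
  Latitude: split at 2 digits → 08° and 43.403′; 8 + 43.403/60 = 8.7233833
  S ⇒ negate
  Longitude: degrees = first 3 digits = 178, minutes = 38.5998; 178 + 38.5998/60 = 178.6433300
  W → negative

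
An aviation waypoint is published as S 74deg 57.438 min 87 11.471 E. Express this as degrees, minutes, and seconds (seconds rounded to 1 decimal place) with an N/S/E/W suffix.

Lat: 57.43800′ → 57′ and 0.43800 × 60 = 26.280″
Lon: fractional minutes 0.47100 × 60 = 28.260″

74°57′26.3″ S, 87°11′28.3″ E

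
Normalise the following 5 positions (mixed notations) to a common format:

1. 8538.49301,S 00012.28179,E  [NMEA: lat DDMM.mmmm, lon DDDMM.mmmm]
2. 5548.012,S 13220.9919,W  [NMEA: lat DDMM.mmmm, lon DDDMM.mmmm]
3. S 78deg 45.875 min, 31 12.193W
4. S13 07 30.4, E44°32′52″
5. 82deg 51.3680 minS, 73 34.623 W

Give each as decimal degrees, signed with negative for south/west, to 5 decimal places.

Point 1:
  Latitude: split at 2 digits → 85° and 38.49301′; 85 + 38.49301/60 = 85.641550
  hemisphere S, so the sign is −
  λ: split at 3 digits → 000° and 12.28179′; 0 + 12.28179/60 = 0.204697
  E ⇒ keep positive
Point 2:
  Latitude: degrees = first 2 digits = 55, minutes = 48.012; 55 + 48.012/60 = 55.800200
  hemisphere S, so the sign is −
  Lon: split at 3 digits → 132° and 20.9919′; 132 + 20.9919/60 = 132.349865
  W → negative
Point 3:
  Latitude: 45.875′ = 0.764583°; total 78.764583
  hemisphere S, so the sign is −
  λ: 31 + 12.193/60 = 31.203217
  hemisphere W, so the sign is −
Point 4:
  Lat: 13° + 7/60 + 30.4/3600 = 13 + 0.116667 + 0.008444 = 13.125111
  hemisphere S, so the sign is −
  λ: 32′ + 52″ = 32.86667′; 44 + 32.86667/60 = 44.547778
  E → positive
Point 5:
  Latitude: 51.368′ = 0.856133°; total 82.856133
  S ⇒ negate
  Longitude: 34.623′ = 0.577050°; total 73.577050
  W ⇒ negate

1. -85.64155, 0.20470
2. -55.80020, -132.34987
3. -78.76458, -31.20322
4. -13.12511, 44.54778
5. -82.85613, -73.57705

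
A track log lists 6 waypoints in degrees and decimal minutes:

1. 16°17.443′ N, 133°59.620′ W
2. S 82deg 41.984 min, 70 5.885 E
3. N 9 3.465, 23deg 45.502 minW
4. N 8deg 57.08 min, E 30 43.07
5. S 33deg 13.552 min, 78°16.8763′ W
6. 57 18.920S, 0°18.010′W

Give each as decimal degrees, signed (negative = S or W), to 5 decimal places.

1. 16.29072, -133.99367
2. -82.69973, 70.09808
3. 9.05775, -23.75837
4. 8.95133, 30.71783
5. -33.22587, -78.28127
6. -57.31533, -0.30017

Point 1:
  Lat: 16 + 17.443/60 = 16.290717
  N → positive
  λ: 133 + 59.62/60 = 133.993667
  W ⇒ negate
Point 2:
  Lat: 82 + 41.984/60 = 82.699733
  hemisphere S, so the sign is −
  Lon: 5.885′ = 0.098083°; total 70.098083
  E → positive
Point 3:
  Latitude: 3.465′ = 0.057750°; total 9.057750
  N ⇒ keep positive
  Longitude: 45.502′ = 0.758367°; total 23.758367
  W ⇒ negate
Point 4:
  Latitude: 8 + 57.08/60 = 8.951333
  N → positive
  λ: 30 + 43.07/60 = 30.717833
  E → positive
Point 5:
  φ: 33 + 13.552/60 = 33.225867
  S ⇒ negate
  Longitude: 16.8763′ = 0.281272°; total 78.281272
  W ⇒ negate
Point 6:
  φ: 18.92′ = 0.315333°; total 57.315333
  S → negative
  Lon: 0 + 18.01/60 = 0.300167
  W → negative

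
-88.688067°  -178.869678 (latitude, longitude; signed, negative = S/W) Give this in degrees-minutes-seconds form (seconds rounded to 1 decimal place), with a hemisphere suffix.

Latitude is negative → S; |value| = 88.688067
Latitude: 0.688067° → 41.28402′; 0.28402 × 60 = 17.041″
Longitude is negative → W; |value| = 178.869678
Longitude: 0.869678 × 60 = 52.18068′ → 52′, remainder × 60 = 10.841″

88°41′17.0″ S, 178°52′10.8″ W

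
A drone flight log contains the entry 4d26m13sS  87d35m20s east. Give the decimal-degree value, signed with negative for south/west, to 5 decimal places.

-4.43694, 87.58889

φ: 26′ + 13″ = 26.21667′; 4 + 26.21667/60 = 4.436944
S → negative
Longitude: 87 + 35/60 + 20/3600 = 87.588889
E → positive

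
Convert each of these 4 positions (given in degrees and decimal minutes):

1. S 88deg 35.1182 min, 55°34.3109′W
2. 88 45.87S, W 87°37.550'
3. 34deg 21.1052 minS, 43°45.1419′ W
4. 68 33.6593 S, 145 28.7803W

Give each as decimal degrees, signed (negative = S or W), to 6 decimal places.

1. -88.585303, -55.571848
2. -88.764500, -87.625833
3. -34.351753, -43.752365
4. -68.560988, -145.479672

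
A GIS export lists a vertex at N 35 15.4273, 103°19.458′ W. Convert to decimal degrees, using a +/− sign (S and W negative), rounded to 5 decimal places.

φ: 35 + 15.4273/60 = 35.257122
N ⇒ keep positive
Longitude: 103 + 19.458/60 = 103.324300
W → negative

35.25712, -103.32430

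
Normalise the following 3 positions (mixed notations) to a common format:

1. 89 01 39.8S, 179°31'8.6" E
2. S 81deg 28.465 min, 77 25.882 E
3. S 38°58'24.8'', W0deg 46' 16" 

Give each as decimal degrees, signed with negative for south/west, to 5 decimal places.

1. -89.02772, 179.51906
2. -81.47442, 77.43137
3. -38.97356, -0.77111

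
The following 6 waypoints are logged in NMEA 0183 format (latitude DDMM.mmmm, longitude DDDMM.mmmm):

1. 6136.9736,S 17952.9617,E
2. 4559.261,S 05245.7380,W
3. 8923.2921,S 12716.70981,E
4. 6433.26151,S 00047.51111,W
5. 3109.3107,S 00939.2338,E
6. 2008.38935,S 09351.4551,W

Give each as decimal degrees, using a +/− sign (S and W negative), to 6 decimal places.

Point 1:
  Latitude: split at 2 digits → 61° and 36.9736′; 61 + 36.9736/60 = 61.6162267
  S ⇒ negate
  λ: split at 3 digits → 179° and 52.9617′; 179 + 52.9617/60 = 179.8826950
  E → positive
Point 2:
  Latitude: degrees = first 2 digits = 45, minutes = 59.261; 45 + 59.261/60 = 45.9876833
  S ⇒ negate
  λ: degrees = first 3 digits = 52, minutes = 45.738; 52 + 45.738/60 = 52.7623000
  W → negative
Point 3:
  Latitude: degrees = first 2 digits = 89, minutes = 23.2921; 89 + 23.2921/60 = 89.3882017
  hemisphere S, so the sign is −
  λ: split at 3 digits → 127° and 16.70981′; 127 + 16.70981/60 = 127.2784968
  E → positive
Point 4:
  φ: degrees = first 2 digits = 64, minutes = 33.26151; 64 + 33.26151/60 = 64.5543585
  S ⇒ negate
  λ: degrees = first 3 digits = 0, minutes = 47.51111; 0 + 47.51111/60 = 0.7918518
  hemisphere W, so the sign is −
Point 5:
  φ: degrees = first 2 digits = 31, minutes = 9.3107; 31 + 9.3107/60 = 31.1551783
  hemisphere S, so the sign is −
  Lon: degrees = first 3 digits = 9, minutes = 39.2338; 9 + 39.2338/60 = 9.6538967
  E → positive
Point 6:
  φ: split at 2 digits → 20° and 8.38935′; 20 + 8.38935/60 = 20.1398225
  S ⇒ negate
  Longitude: split at 3 digits → 093° and 51.4551′; 93 + 51.4551/60 = 93.8575850
  W → negative

1. -61.616227, 179.882695
2. -45.987683, -52.762300
3. -89.388202, 127.278497
4. -64.554359, -0.791852
5. -31.155178, 9.653897
6. -20.139823, -93.857585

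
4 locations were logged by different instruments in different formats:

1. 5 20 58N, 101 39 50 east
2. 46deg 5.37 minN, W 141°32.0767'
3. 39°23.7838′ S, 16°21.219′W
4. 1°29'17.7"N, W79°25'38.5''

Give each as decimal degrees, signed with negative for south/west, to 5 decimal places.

1. 5.34944, 101.66389
2. 46.08950, -141.53461
3. -39.39640, -16.35365
4. 1.48825, -79.42736

Point 1:
  φ: 5° + 20/60 + 58/3600 = 5 + 0.333333 + 0.016111 = 5.349444
  N ⇒ keep positive
  λ: 101 + 39/60 + 50/3600 = 101.663889
  E → positive
Point 2:
  Latitude: 5.37′ = 0.089500°; total 46.089500
  N → positive
  λ: 32.0767′ = 0.534612°; total 141.534612
  W → negative
Point 3:
  φ: 39 + 23.7838/60 = 39.396397
  S ⇒ negate
  Lon: 21.219′ = 0.353650°; total 16.353650
  W → negative
Point 4:
  φ: 1 + 29/60 + 17.7/3600 = 1.488250
  N → positive
  λ: 79 + 25/60 + 38.5/3600 = 79.427361
  W → negative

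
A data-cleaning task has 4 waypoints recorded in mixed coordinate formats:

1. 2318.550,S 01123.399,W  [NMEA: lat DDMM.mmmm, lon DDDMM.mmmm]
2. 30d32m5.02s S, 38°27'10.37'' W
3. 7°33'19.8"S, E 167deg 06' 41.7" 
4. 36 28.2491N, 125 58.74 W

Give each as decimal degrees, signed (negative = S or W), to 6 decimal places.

Point 1:
  Latitude: degrees = first 2 digits = 23, minutes = 18.55; 23 + 18.55/60 = 23.3091667
  hemisphere S, so the sign is −
  Longitude: split at 3 digits → 011° and 23.399′; 11 + 23.399/60 = 11.3899833
  W ⇒ negate
Point 2:
  Lat: 30° + 32/60 + 5.02/3600 = 30 + 0.533333 + 0.001394 = 30.5347278
  S ⇒ negate
  Lon: 38 + 27/60 + 10.37/3600 = 38.4528806
  hemisphere W, so the sign is −
Point 3:
  Lat: 7 + 33/60 + 19.8/3600 = 7.5555000
  S ⇒ negate
  Longitude: 167° + 6/60 + 41.7/3600 = 167 + 0.100000 + 0.011583 = 167.1115833
  E ⇒ keep positive
Point 4:
  φ: 36 + 28.2491/60 = 36.4708183
  N ⇒ keep positive
  λ: 58.74′ = 0.979000°; total 125.9790000
  hemisphere W, so the sign is −

1. -23.309167, -11.389983
2. -30.534728, -38.452881
3. -7.555500, 167.111583
4. 36.470818, -125.979000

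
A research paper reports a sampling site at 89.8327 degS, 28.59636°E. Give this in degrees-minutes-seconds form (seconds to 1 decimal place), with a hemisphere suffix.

Lat: 0.832700 × 60 = 49.96200′ → 49′, remainder × 60 = 57.720″
Longitude: 0.596360 × 60 = 35.78160′ → 35′, remainder × 60 = 46.896″

89°49′57.7″ S, 28°35′46.9″ E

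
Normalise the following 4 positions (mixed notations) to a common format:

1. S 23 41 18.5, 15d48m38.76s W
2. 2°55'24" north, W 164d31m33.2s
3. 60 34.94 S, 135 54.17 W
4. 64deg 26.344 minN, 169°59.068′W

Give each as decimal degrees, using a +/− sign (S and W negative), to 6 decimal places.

Point 1:
  φ: 41′ + 18.5″ = 41.30833′; 23 + 41.30833/60 = 23.6884722
  S ⇒ negate
  Lon: 15 + 48/60 + 38.76/3600 = 15.8107667
  W ⇒ negate
Point 2:
  φ: 2 + 55/60 + 24/3600 = 2.9233333
  N → positive
  λ: 164° + 31/60 + 33.2/3600 = 164 + 0.516667 + 0.009222 = 164.5258889
  W ⇒ negate
Point 3:
  Latitude: 34.94′ = 0.582333°; total 60.5823333
  S → negative
  λ: 54.17′ = 0.902833°; total 135.9028333
  W → negative
Point 4:
  Latitude: 64 + 26.344/60 = 64.4390667
  N ⇒ keep positive
  λ: 59.068′ = 0.984467°; total 169.9844667
  hemisphere W, so the sign is −

1. -23.688472, -15.810767
2. 2.923333, -164.525889
3. -60.582333, -135.902833
4. 64.439067, -169.984467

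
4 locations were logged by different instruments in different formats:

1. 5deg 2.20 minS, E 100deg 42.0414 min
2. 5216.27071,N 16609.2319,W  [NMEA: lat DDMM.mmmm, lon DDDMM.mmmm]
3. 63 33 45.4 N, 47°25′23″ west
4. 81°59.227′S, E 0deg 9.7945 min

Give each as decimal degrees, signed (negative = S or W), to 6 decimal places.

1. -5.036667, 100.700690
2. 52.271179, -166.153865
3. 63.562611, -47.423056
4. -81.987117, 0.163242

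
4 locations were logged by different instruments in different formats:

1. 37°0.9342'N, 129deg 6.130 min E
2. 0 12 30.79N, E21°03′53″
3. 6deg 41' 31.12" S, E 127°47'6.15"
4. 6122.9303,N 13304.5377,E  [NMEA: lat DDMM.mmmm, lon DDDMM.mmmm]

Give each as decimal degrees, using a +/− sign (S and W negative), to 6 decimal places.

Point 1:
  Latitude: 0.9342′ = 0.015570°; total 37.0155700
  N ⇒ keep positive
  Lon: 6.13′ = 0.102167°; total 129.1021667
  E → positive
Point 2:
  Latitude: 0° + 12/60 + 30.79/3600 = 0 + 0.200000 + 0.008553 = 0.2085528
  N ⇒ keep positive
  Longitude: 21° + 3/60 + 53/3600 = 21 + 0.050000 + 0.014722 = 21.0647222
  E ⇒ keep positive
Point 3:
  φ: 6° + 41/60 + 31.12/3600 = 6 + 0.683333 + 0.008644 = 6.6919778
  S → negative
  λ: 127 + 47/60 + 6.15/3600 = 127.7850417
  E → positive
Point 4:
  φ: split at 2 digits → 61° and 22.9303′; 61 + 22.9303/60 = 61.3821717
  N → positive
  Longitude: degrees = first 3 digits = 133, minutes = 4.5377; 133 + 4.5377/60 = 133.0756283
  E ⇒ keep positive

1. 37.015570, 129.102167
2. 0.208553, 21.064722
3. -6.691978, 127.785042
4. 61.382172, 133.075628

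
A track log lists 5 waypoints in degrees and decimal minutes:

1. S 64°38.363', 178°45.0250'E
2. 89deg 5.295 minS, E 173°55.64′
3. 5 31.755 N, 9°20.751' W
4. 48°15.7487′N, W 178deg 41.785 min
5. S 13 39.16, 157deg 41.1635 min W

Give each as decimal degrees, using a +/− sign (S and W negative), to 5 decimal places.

1. -64.63938, 178.75042
2. -89.08825, 173.92733
3. 5.52925, -9.34585
4. 48.26248, -178.69642
5. -13.65267, -157.68606

Point 1:
  φ: 38.363′ = 0.639383°; total 64.639383
  S → negative
  Longitude: 45.025′ = 0.750417°; total 178.750417
  E ⇒ keep positive
Point 2:
  Lat: 89 + 5.295/60 = 89.088250
  S ⇒ negate
  Lon: 173 + 55.64/60 = 173.927333
  E → positive
Point 3:
  Latitude: 5 + 31.755/60 = 5.529250
  N ⇒ keep positive
  λ: 20.751′ = 0.345850°; total 9.345850
  W → negative
Point 4:
  φ: 48 + 15.7487/60 = 48.262478
  N ⇒ keep positive
  λ: 178 + 41.785/60 = 178.696417
  hemisphere W, so the sign is −
Point 5:
  Lat: 13 + 39.16/60 = 13.652667
  hemisphere S, so the sign is −
  Longitude: 157 + 41.1635/60 = 157.686058
  hemisphere W, so the sign is −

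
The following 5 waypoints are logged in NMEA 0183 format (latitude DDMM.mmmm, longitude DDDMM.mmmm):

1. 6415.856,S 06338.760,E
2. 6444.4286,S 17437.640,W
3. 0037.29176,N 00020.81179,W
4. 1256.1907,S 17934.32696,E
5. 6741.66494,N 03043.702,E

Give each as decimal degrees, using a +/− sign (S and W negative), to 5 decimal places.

1. -64.26427, 63.64600
2. -64.74048, -174.62733
3. 0.62153, -0.34686
4. -12.93651, 179.57212
5. 67.69442, 30.72837

Point 1:
  φ: split at 2 digits → 64° and 15.856′; 64 + 15.856/60 = 64.264267
  S ⇒ negate
  Lon: degrees = first 3 digits = 63, minutes = 38.76; 63 + 38.76/60 = 63.646000
  E → positive
Point 2:
  Lat: split at 2 digits → 64° and 44.4286′; 64 + 44.4286/60 = 64.740477
  S ⇒ negate
  λ: degrees = first 3 digits = 174, minutes = 37.64; 174 + 37.64/60 = 174.627333
  hemisphere W, so the sign is −
Point 3:
  φ: split at 2 digits → 00° and 37.29176′; 0 + 37.29176/60 = 0.621529
  N ⇒ keep positive
  Longitude: degrees = first 3 digits = 0, minutes = 20.81179; 0 + 20.81179/60 = 0.346863
  hemisphere W, so the sign is −
Point 4:
  φ: degrees = first 2 digits = 12, minutes = 56.1907; 12 + 56.1907/60 = 12.936512
  S ⇒ negate
  λ: degrees = first 3 digits = 179, minutes = 34.32696; 179 + 34.32696/60 = 179.572116
  E ⇒ keep positive
Point 5:
  Latitude: split at 2 digits → 67° and 41.66494′; 67 + 41.66494/60 = 67.694416
  N → positive
  Lon: split at 3 digits → 030° and 43.702′; 30 + 43.702/60 = 30.728367
  E ⇒ keep positive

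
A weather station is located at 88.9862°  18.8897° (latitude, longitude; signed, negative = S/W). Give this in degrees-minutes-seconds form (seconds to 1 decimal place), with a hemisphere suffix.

88°59′10.3″ N, 18°53′22.9″ E

Latitude: 0.986200 × 60 = 59.17200′ → 59′, remainder × 60 = 10.320″
Longitude: whole degrees 18; 53.38200′ → 53′ and 22.920″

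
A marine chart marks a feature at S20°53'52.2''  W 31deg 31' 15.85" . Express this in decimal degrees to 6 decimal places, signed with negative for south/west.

-20.897833, -31.521069

Latitude: 53′ + 52.2″ = 53.87000′; 20 + 53.87000/60 = 20.8978333
S → negative
Longitude: 31° + 31/60 + 15.85/3600 = 31 + 0.516667 + 0.004403 = 31.5210694
W → negative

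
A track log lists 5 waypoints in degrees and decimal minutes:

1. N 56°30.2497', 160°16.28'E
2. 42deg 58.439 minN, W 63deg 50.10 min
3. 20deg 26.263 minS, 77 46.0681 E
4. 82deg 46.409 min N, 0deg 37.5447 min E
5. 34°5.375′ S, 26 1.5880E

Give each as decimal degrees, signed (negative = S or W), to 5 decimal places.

1. 56.50416, 160.27133
2. 42.97398, -63.83500
3. -20.43772, 77.76780
4. 82.77348, 0.62575
5. -34.08958, 26.02647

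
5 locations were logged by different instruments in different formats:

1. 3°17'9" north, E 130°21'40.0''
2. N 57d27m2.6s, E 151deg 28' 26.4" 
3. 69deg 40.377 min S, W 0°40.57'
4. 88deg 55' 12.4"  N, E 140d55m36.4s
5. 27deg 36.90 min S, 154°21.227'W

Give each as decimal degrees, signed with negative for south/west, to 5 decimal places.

Point 1:
  φ: 3° + 17/60 + 9/3600 = 3 + 0.283333 + 0.002500 = 3.285833
  N ⇒ keep positive
  Longitude: 130 + 21/60 + 40/3600 = 130.361111
  E ⇒ keep positive
Point 2:
  φ: 27′ + 2.6″ = 27.04333′; 57 + 27.04333/60 = 57.450722
  N ⇒ keep positive
  λ: 151 + 28/60 + 26.4/3600 = 151.474000
  E → positive
Point 3:
  φ: 40.377′ = 0.672950°; total 69.672950
  S → negative
  λ: 40.57′ = 0.676167°; total 0.676167
  W ⇒ negate
Point 4:
  Latitude: 88 + 55/60 + 12.4/3600 = 88.920111
  N ⇒ keep positive
  Longitude: 55′ + 36.4″ = 55.60667′; 140 + 55.60667/60 = 140.926778
  E → positive
Point 5:
  Latitude: 36.9′ = 0.615000°; total 27.615000
  S ⇒ negate
  Longitude: 154 + 21.227/60 = 154.353783
  W ⇒ negate

1. 3.28583, 130.36111
2. 57.45072, 151.47400
3. -69.67295, -0.67617
4. 88.92011, 140.92678
5. -27.61500, -154.35378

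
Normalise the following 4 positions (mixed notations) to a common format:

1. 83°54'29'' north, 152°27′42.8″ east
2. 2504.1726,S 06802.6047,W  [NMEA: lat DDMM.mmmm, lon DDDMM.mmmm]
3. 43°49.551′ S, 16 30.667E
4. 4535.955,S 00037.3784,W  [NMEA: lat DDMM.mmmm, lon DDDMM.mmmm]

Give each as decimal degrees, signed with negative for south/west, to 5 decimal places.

1. 83.90806, 152.46189
2. -25.06954, -68.04341
3. -43.82585, 16.51112
4. -45.59925, -0.62297

Point 1:
  φ: 54′ + 29″ = 54.48333′; 83 + 54.48333/60 = 83.908056
  N → positive
  Lon: 27′ + 42.8″ = 27.71333′; 152 + 27.71333/60 = 152.461889
  E → positive
Point 2:
  φ: split at 2 digits → 25° and 4.1726′; 25 + 4.1726/60 = 25.069543
  S ⇒ negate
  Longitude: split at 3 digits → 068° and 2.6047′; 68 + 2.6047/60 = 68.043412
  W → negative
Point 3:
  φ: 43 + 49.551/60 = 43.825850
  S → negative
  Longitude: 16 + 30.667/60 = 16.511117
  E → positive
Point 4:
  Latitude: split at 2 digits → 45° and 35.955′; 45 + 35.955/60 = 45.599250
  hemisphere S, so the sign is −
  λ: split at 3 digits → 000° and 37.3784′; 0 + 37.3784/60 = 0.622973
  W ⇒ negate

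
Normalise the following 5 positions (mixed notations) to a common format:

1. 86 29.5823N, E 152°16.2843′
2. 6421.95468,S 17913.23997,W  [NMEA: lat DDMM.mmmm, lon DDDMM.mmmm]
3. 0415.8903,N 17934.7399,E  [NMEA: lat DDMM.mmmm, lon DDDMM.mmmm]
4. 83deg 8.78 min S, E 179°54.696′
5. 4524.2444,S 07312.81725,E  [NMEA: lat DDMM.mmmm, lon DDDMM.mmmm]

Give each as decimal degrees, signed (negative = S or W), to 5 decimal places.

1. 86.49304, 152.27141
2. -64.36591, -179.22067
3. 4.26484, 179.57900
4. -83.14633, 179.91160
5. -45.40407, 73.21362

Point 1:
  Latitude: 86 + 29.5823/60 = 86.493038
  N ⇒ keep positive
  Lon: 16.2843′ = 0.271405°; total 152.271405
  E ⇒ keep positive
Point 2:
  φ: split at 2 digits → 64° and 21.95468′; 64 + 21.95468/60 = 64.365911
  hemisphere S, so the sign is −
  λ: degrees = first 3 digits = 179, minutes = 13.23997; 179 + 13.23997/60 = 179.220666
  hemisphere W, so the sign is −
Point 3:
  Lat: degrees = first 2 digits = 4, minutes = 15.8903; 4 + 15.8903/60 = 4.264838
  N ⇒ keep positive
  Lon: split at 3 digits → 179° and 34.7399′; 179 + 34.7399/60 = 179.578998
  E ⇒ keep positive
Point 4:
  φ: 8.78′ = 0.146333°; total 83.146333
  hemisphere S, so the sign is −
  Lon: 54.696′ = 0.911600°; total 179.911600
  E → positive
Point 5:
  φ: degrees = first 2 digits = 45, minutes = 24.2444; 45 + 24.2444/60 = 45.404073
  S ⇒ negate
  Longitude: degrees = first 3 digits = 73, minutes = 12.81725; 73 + 12.81725/60 = 73.213621
  E ⇒ keep positive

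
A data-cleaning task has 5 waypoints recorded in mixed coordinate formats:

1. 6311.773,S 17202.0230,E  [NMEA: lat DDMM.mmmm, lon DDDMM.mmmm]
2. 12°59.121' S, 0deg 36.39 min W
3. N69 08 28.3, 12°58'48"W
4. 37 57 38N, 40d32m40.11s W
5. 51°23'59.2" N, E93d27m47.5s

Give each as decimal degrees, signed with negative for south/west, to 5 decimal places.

1. -63.19622, 172.03372
2. -12.98535, -0.60650
3. 69.14119, -12.98000
4. 37.96056, -40.54448
5. 51.39978, 93.46319

Point 1:
  Latitude: split at 2 digits → 63° and 11.773′; 63 + 11.773/60 = 63.196217
  S ⇒ negate
  λ: degrees = first 3 digits = 172, minutes = 2.023; 172 + 2.023/60 = 172.033717
  E ⇒ keep positive
Point 2:
  Latitude: 12 + 59.121/60 = 12.985350
  hemisphere S, so the sign is −
  λ: 36.39′ = 0.606500°; total 0.606500
  W → negative
Point 3:
  Lat: 69 + 8/60 + 28.3/3600 = 69.141194
  N → positive
  Longitude: 12 + 58/60 + 48/3600 = 12.980000
  W ⇒ negate
Point 4:
  Latitude: 37 + 57/60 + 38/3600 = 37.960556
  N ⇒ keep positive
  Longitude: 32′ + 40.11″ = 32.66850′; 40 + 32.66850/60 = 40.544475
  W ⇒ negate
Point 5:
  Latitude: 51 + 23/60 + 59.2/3600 = 51.399778
  N → positive
  Lon: 93° + 27/60 + 47.5/3600 = 93 + 0.450000 + 0.013194 = 93.463194
  E → positive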